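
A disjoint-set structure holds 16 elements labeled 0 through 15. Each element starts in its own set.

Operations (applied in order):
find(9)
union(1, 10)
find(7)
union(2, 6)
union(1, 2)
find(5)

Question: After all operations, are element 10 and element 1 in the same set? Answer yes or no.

Step 1: find(9) -> no change; set of 9 is {9}
Step 2: union(1, 10) -> merged; set of 1 now {1, 10}
Step 3: find(7) -> no change; set of 7 is {7}
Step 4: union(2, 6) -> merged; set of 2 now {2, 6}
Step 5: union(1, 2) -> merged; set of 1 now {1, 2, 6, 10}
Step 6: find(5) -> no change; set of 5 is {5}
Set of 10: {1, 2, 6, 10}; 1 is a member.

Answer: yes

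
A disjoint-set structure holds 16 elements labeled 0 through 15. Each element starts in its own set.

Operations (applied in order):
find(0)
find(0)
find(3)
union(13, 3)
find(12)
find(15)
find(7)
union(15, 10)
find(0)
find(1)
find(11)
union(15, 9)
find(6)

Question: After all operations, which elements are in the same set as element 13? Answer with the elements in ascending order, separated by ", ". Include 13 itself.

Answer: 3, 13

Derivation:
Step 1: find(0) -> no change; set of 0 is {0}
Step 2: find(0) -> no change; set of 0 is {0}
Step 3: find(3) -> no change; set of 3 is {3}
Step 4: union(13, 3) -> merged; set of 13 now {3, 13}
Step 5: find(12) -> no change; set of 12 is {12}
Step 6: find(15) -> no change; set of 15 is {15}
Step 7: find(7) -> no change; set of 7 is {7}
Step 8: union(15, 10) -> merged; set of 15 now {10, 15}
Step 9: find(0) -> no change; set of 0 is {0}
Step 10: find(1) -> no change; set of 1 is {1}
Step 11: find(11) -> no change; set of 11 is {11}
Step 12: union(15, 9) -> merged; set of 15 now {9, 10, 15}
Step 13: find(6) -> no change; set of 6 is {6}
Component of 13: {3, 13}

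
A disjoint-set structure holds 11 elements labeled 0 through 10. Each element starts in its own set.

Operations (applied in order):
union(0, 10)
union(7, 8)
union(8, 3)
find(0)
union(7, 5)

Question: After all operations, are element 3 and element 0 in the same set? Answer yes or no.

Answer: no

Derivation:
Step 1: union(0, 10) -> merged; set of 0 now {0, 10}
Step 2: union(7, 8) -> merged; set of 7 now {7, 8}
Step 3: union(8, 3) -> merged; set of 8 now {3, 7, 8}
Step 4: find(0) -> no change; set of 0 is {0, 10}
Step 5: union(7, 5) -> merged; set of 7 now {3, 5, 7, 8}
Set of 3: {3, 5, 7, 8}; 0 is not a member.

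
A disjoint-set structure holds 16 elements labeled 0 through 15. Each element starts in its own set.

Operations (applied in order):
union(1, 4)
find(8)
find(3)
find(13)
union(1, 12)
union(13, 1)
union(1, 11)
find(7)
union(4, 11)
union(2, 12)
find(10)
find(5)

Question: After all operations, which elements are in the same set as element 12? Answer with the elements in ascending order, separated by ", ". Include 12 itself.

Answer: 1, 2, 4, 11, 12, 13

Derivation:
Step 1: union(1, 4) -> merged; set of 1 now {1, 4}
Step 2: find(8) -> no change; set of 8 is {8}
Step 3: find(3) -> no change; set of 3 is {3}
Step 4: find(13) -> no change; set of 13 is {13}
Step 5: union(1, 12) -> merged; set of 1 now {1, 4, 12}
Step 6: union(13, 1) -> merged; set of 13 now {1, 4, 12, 13}
Step 7: union(1, 11) -> merged; set of 1 now {1, 4, 11, 12, 13}
Step 8: find(7) -> no change; set of 7 is {7}
Step 9: union(4, 11) -> already same set; set of 4 now {1, 4, 11, 12, 13}
Step 10: union(2, 12) -> merged; set of 2 now {1, 2, 4, 11, 12, 13}
Step 11: find(10) -> no change; set of 10 is {10}
Step 12: find(5) -> no change; set of 5 is {5}
Component of 12: {1, 2, 4, 11, 12, 13}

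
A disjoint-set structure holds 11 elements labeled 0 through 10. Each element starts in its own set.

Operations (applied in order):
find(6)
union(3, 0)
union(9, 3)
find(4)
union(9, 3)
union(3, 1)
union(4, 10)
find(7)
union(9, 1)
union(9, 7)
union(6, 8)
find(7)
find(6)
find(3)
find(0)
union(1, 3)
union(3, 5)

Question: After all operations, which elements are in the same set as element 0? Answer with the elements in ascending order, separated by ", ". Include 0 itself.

Step 1: find(6) -> no change; set of 6 is {6}
Step 2: union(3, 0) -> merged; set of 3 now {0, 3}
Step 3: union(9, 3) -> merged; set of 9 now {0, 3, 9}
Step 4: find(4) -> no change; set of 4 is {4}
Step 5: union(9, 3) -> already same set; set of 9 now {0, 3, 9}
Step 6: union(3, 1) -> merged; set of 3 now {0, 1, 3, 9}
Step 7: union(4, 10) -> merged; set of 4 now {4, 10}
Step 8: find(7) -> no change; set of 7 is {7}
Step 9: union(9, 1) -> already same set; set of 9 now {0, 1, 3, 9}
Step 10: union(9, 7) -> merged; set of 9 now {0, 1, 3, 7, 9}
Step 11: union(6, 8) -> merged; set of 6 now {6, 8}
Step 12: find(7) -> no change; set of 7 is {0, 1, 3, 7, 9}
Step 13: find(6) -> no change; set of 6 is {6, 8}
Step 14: find(3) -> no change; set of 3 is {0, 1, 3, 7, 9}
Step 15: find(0) -> no change; set of 0 is {0, 1, 3, 7, 9}
Step 16: union(1, 3) -> already same set; set of 1 now {0, 1, 3, 7, 9}
Step 17: union(3, 5) -> merged; set of 3 now {0, 1, 3, 5, 7, 9}
Component of 0: {0, 1, 3, 5, 7, 9}

Answer: 0, 1, 3, 5, 7, 9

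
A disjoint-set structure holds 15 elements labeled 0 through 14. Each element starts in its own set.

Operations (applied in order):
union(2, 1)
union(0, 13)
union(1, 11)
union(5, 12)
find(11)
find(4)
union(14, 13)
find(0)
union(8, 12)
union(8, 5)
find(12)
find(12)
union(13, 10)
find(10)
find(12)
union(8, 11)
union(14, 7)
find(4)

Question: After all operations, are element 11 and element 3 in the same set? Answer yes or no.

Step 1: union(2, 1) -> merged; set of 2 now {1, 2}
Step 2: union(0, 13) -> merged; set of 0 now {0, 13}
Step 3: union(1, 11) -> merged; set of 1 now {1, 2, 11}
Step 4: union(5, 12) -> merged; set of 5 now {5, 12}
Step 5: find(11) -> no change; set of 11 is {1, 2, 11}
Step 6: find(4) -> no change; set of 4 is {4}
Step 7: union(14, 13) -> merged; set of 14 now {0, 13, 14}
Step 8: find(0) -> no change; set of 0 is {0, 13, 14}
Step 9: union(8, 12) -> merged; set of 8 now {5, 8, 12}
Step 10: union(8, 5) -> already same set; set of 8 now {5, 8, 12}
Step 11: find(12) -> no change; set of 12 is {5, 8, 12}
Step 12: find(12) -> no change; set of 12 is {5, 8, 12}
Step 13: union(13, 10) -> merged; set of 13 now {0, 10, 13, 14}
Step 14: find(10) -> no change; set of 10 is {0, 10, 13, 14}
Step 15: find(12) -> no change; set of 12 is {5, 8, 12}
Step 16: union(8, 11) -> merged; set of 8 now {1, 2, 5, 8, 11, 12}
Step 17: union(14, 7) -> merged; set of 14 now {0, 7, 10, 13, 14}
Step 18: find(4) -> no change; set of 4 is {4}
Set of 11: {1, 2, 5, 8, 11, 12}; 3 is not a member.

Answer: no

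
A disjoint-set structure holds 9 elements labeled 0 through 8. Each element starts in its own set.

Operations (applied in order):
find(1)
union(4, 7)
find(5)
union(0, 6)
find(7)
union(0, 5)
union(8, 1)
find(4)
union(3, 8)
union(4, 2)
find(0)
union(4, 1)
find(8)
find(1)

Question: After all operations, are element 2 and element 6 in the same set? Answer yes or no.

Answer: no

Derivation:
Step 1: find(1) -> no change; set of 1 is {1}
Step 2: union(4, 7) -> merged; set of 4 now {4, 7}
Step 3: find(5) -> no change; set of 5 is {5}
Step 4: union(0, 6) -> merged; set of 0 now {0, 6}
Step 5: find(7) -> no change; set of 7 is {4, 7}
Step 6: union(0, 5) -> merged; set of 0 now {0, 5, 6}
Step 7: union(8, 1) -> merged; set of 8 now {1, 8}
Step 8: find(4) -> no change; set of 4 is {4, 7}
Step 9: union(3, 8) -> merged; set of 3 now {1, 3, 8}
Step 10: union(4, 2) -> merged; set of 4 now {2, 4, 7}
Step 11: find(0) -> no change; set of 0 is {0, 5, 6}
Step 12: union(4, 1) -> merged; set of 4 now {1, 2, 3, 4, 7, 8}
Step 13: find(8) -> no change; set of 8 is {1, 2, 3, 4, 7, 8}
Step 14: find(1) -> no change; set of 1 is {1, 2, 3, 4, 7, 8}
Set of 2: {1, 2, 3, 4, 7, 8}; 6 is not a member.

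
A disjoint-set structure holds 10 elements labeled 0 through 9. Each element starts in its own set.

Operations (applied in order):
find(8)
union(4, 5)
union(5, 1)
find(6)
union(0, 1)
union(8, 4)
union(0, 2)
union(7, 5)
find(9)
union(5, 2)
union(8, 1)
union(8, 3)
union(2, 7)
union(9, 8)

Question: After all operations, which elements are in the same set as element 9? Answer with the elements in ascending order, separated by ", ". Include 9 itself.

Answer: 0, 1, 2, 3, 4, 5, 7, 8, 9

Derivation:
Step 1: find(8) -> no change; set of 8 is {8}
Step 2: union(4, 5) -> merged; set of 4 now {4, 5}
Step 3: union(5, 1) -> merged; set of 5 now {1, 4, 5}
Step 4: find(6) -> no change; set of 6 is {6}
Step 5: union(0, 1) -> merged; set of 0 now {0, 1, 4, 5}
Step 6: union(8, 4) -> merged; set of 8 now {0, 1, 4, 5, 8}
Step 7: union(0, 2) -> merged; set of 0 now {0, 1, 2, 4, 5, 8}
Step 8: union(7, 5) -> merged; set of 7 now {0, 1, 2, 4, 5, 7, 8}
Step 9: find(9) -> no change; set of 9 is {9}
Step 10: union(5, 2) -> already same set; set of 5 now {0, 1, 2, 4, 5, 7, 8}
Step 11: union(8, 1) -> already same set; set of 8 now {0, 1, 2, 4, 5, 7, 8}
Step 12: union(8, 3) -> merged; set of 8 now {0, 1, 2, 3, 4, 5, 7, 8}
Step 13: union(2, 7) -> already same set; set of 2 now {0, 1, 2, 3, 4, 5, 7, 8}
Step 14: union(9, 8) -> merged; set of 9 now {0, 1, 2, 3, 4, 5, 7, 8, 9}
Component of 9: {0, 1, 2, 3, 4, 5, 7, 8, 9}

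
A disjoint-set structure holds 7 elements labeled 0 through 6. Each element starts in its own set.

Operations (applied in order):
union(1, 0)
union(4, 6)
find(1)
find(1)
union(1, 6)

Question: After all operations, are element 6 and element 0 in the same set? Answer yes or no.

Answer: yes

Derivation:
Step 1: union(1, 0) -> merged; set of 1 now {0, 1}
Step 2: union(4, 6) -> merged; set of 4 now {4, 6}
Step 3: find(1) -> no change; set of 1 is {0, 1}
Step 4: find(1) -> no change; set of 1 is {0, 1}
Step 5: union(1, 6) -> merged; set of 1 now {0, 1, 4, 6}
Set of 6: {0, 1, 4, 6}; 0 is a member.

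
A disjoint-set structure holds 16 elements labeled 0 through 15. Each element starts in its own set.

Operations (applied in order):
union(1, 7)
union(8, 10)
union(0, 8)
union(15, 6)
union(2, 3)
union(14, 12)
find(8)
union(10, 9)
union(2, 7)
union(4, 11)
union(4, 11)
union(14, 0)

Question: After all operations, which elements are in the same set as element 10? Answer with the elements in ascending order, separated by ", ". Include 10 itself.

Answer: 0, 8, 9, 10, 12, 14

Derivation:
Step 1: union(1, 7) -> merged; set of 1 now {1, 7}
Step 2: union(8, 10) -> merged; set of 8 now {8, 10}
Step 3: union(0, 8) -> merged; set of 0 now {0, 8, 10}
Step 4: union(15, 6) -> merged; set of 15 now {6, 15}
Step 5: union(2, 3) -> merged; set of 2 now {2, 3}
Step 6: union(14, 12) -> merged; set of 14 now {12, 14}
Step 7: find(8) -> no change; set of 8 is {0, 8, 10}
Step 8: union(10, 9) -> merged; set of 10 now {0, 8, 9, 10}
Step 9: union(2, 7) -> merged; set of 2 now {1, 2, 3, 7}
Step 10: union(4, 11) -> merged; set of 4 now {4, 11}
Step 11: union(4, 11) -> already same set; set of 4 now {4, 11}
Step 12: union(14, 0) -> merged; set of 14 now {0, 8, 9, 10, 12, 14}
Component of 10: {0, 8, 9, 10, 12, 14}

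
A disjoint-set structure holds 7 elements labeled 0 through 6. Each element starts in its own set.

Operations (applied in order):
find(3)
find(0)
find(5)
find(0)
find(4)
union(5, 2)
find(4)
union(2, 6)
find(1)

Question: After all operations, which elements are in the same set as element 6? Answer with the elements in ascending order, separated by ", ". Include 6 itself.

Answer: 2, 5, 6

Derivation:
Step 1: find(3) -> no change; set of 3 is {3}
Step 2: find(0) -> no change; set of 0 is {0}
Step 3: find(5) -> no change; set of 5 is {5}
Step 4: find(0) -> no change; set of 0 is {0}
Step 5: find(4) -> no change; set of 4 is {4}
Step 6: union(5, 2) -> merged; set of 5 now {2, 5}
Step 7: find(4) -> no change; set of 4 is {4}
Step 8: union(2, 6) -> merged; set of 2 now {2, 5, 6}
Step 9: find(1) -> no change; set of 1 is {1}
Component of 6: {2, 5, 6}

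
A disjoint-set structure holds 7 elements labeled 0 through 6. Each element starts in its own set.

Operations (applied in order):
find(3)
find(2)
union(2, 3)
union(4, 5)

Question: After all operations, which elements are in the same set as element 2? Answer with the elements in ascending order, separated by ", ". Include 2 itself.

Step 1: find(3) -> no change; set of 3 is {3}
Step 2: find(2) -> no change; set of 2 is {2}
Step 3: union(2, 3) -> merged; set of 2 now {2, 3}
Step 4: union(4, 5) -> merged; set of 4 now {4, 5}
Component of 2: {2, 3}

Answer: 2, 3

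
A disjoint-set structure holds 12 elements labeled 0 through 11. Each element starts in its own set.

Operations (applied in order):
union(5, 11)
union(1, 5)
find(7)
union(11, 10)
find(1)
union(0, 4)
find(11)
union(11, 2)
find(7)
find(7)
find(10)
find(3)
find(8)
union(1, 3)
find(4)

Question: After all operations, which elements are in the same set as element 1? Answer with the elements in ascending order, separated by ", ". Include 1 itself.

Answer: 1, 2, 3, 5, 10, 11

Derivation:
Step 1: union(5, 11) -> merged; set of 5 now {5, 11}
Step 2: union(1, 5) -> merged; set of 1 now {1, 5, 11}
Step 3: find(7) -> no change; set of 7 is {7}
Step 4: union(11, 10) -> merged; set of 11 now {1, 5, 10, 11}
Step 5: find(1) -> no change; set of 1 is {1, 5, 10, 11}
Step 6: union(0, 4) -> merged; set of 0 now {0, 4}
Step 7: find(11) -> no change; set of 11 is {1, 5, 10, 11}
Step 8: union(11, 2) -> merged; set of 11 now {1, 2, 5, 10, 11}
Step 9: find(7) -> no change; set of 7 is {7}
Step 10: find(7) -> no change; set of 7 is {7}
Step 11: find(10) -> no change; set of 10 is {1, 2, 5, 10, 11}
Step 12: find(3) -> no change; set of 3 is {3}
Step 13: find(8) -> no change; set of 8 is {8}
Step 14: union(1, 3) -> merged; set of 1 now {1, 2, 3, 5, 10, 11}
Step 15: find(4) -> no change; set of 4 is {0, 4}
Component of 1: {1, 2, 3, 5, 10, 11}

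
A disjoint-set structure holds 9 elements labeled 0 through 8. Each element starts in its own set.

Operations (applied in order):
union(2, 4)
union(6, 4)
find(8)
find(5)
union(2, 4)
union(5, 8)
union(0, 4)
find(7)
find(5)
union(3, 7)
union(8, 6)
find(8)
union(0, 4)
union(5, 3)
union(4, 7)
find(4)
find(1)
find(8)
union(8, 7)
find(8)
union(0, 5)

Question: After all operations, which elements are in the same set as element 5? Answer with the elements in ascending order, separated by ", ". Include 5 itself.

Step 1: union(2, 4) -> merged; set of 2 now {2, 4}
Step 2: union(6, 4) -> merged; set of 6 now {2, 4, 6}
Step 3: find(8) -> no change; set of 8 is {8}
Step 4: find(5) -> no change; set of 5 is {5}
Step 5: union(2, 4) -> already same set; set of 2 now {2, 4, 6}
Step 6: union(5, 8) -> merged; set of 5 now {5, 8}
Step 7: union(0, 4) -> merged; set of 0 now {0, 2, 4, 6}
Step 8: find(7) -> no change; set of 7 is {7}
Step 9: find(5) -> no change; set of 5 is {5, 8}
Step 10: union(3, 7) -> merged; set of 3 now {3, 7}
Step 11: union(8, 6) -> merged; set of 8 now {0, 2, 4, 5, 6, 8}
Step 12: find(8) -> no change; set of 8 is {0, 2, 4, 5, 6, 8}
Step 13: union(0, 4) -> already same set; set of 0 now {0, 2, 4, 5, 6, 8}
Step 14: union(5, 3) -> merged; set of 5 now {0, 2, 3, 4, 5, 6, 7, 8}
Step 15: union(4, 7) -> already same set; set of 4 now {0, 2, 3, 4, 5, 6, 7, 8}
Step 16: find(4) -> no change; set of 4 is {0, 2, 3, 4, 5, 6, 7, 8}
Step 17: find(1) -> no change; set of 1 is {1}
Step 18: find(8) -> no change; set of 8 is {0, 2, 3, 4, 5, 6, 7, 8}
Step 19: union(8, 7) -> already same set; set of 8 now {0, 2, 3, 4, 5, 6, 7, 8}
Step 20: find(8) -> no change; set of 8 is {0, 2, 3, 4, 5, 6, 7, 8}
Step 21: union(0, 5) -> already same set; set of 0 now {0, 2, 3, 4, 5, 6, 7, 8}
Component of 5: {0, 2, 3, 4, 5, 6, 7, 8}

Answer: 0, 2, 3, 4, 5, 6, 7, 8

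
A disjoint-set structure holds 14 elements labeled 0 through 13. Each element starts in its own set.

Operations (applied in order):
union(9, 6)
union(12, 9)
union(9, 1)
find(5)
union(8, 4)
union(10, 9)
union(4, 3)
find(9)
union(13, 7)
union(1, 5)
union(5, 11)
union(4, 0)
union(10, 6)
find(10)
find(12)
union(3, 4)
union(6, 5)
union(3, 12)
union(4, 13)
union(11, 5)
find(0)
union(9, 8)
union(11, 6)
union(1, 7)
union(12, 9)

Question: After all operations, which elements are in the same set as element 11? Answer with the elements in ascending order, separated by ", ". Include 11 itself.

Answer: 0, 1, 3, 4, 5, 6, 7, 8, 9, 10, 11, 12, 13

Derivation:
Step 1: union(9, 6) -> merged; set of 9 now {6, 9}
Step 2: union(12, 9) -> merged; set of 12 now {6, 9, 12}
Step 3: union(9, 1) -> merged; set of 9 now {1, 6, 9, 12}
Step 4: find(5) -> no change; set of 5 is {5}
Step 5: union(8, 4) -> merged; set of 8 now {4, 8}
Step 6: union(10, 9) -> merged; set of 10 now {1, 6, 9, 10, 12}
Step 7: union(4, 3) -> merged; set of 4 now {3, 4, 8}
Step 8: find(9) -> no change; set of 9 is {1, 6, 9, 10, 12}
Step 9: union(13, 7) -> merged; set of 13 now {7, 13}
Step 10: union(1, 5) -> merged; set of 1 now {1, 5, 6, 9, 10, 12}
Step 11: union(5, 11) -> merged; set of 5 now {1, 5, 6, 9, 10, 11, 12}
Step 12: union(4, 0) -> merged; set of 4 now {0, 3, 4, 8}
Step 13: union(10, 6) -> already same set; set of 10 now {1, 5, 6, 9, 10, 11, 12}
Step 14: find(10) -> no change; set of 10 is {1, 5, 6, 9, 10, 11, 12}
Step 15: find(12) -> no change; set of 12 is {1, 5, 6, 9, 10, 11, 12}
Step 16: union(3, 4) -> already same set; set of 3 now {0, 3, 4, 8}
Step 17: union(6, 5) -> already same set; set of 6 now {1, 5, 6, 9, 10, 11, 12}
Step 18: union(3, 12) -> merged; set of 3 now {0, 1, 3, 4, 5, 6, 8, 9, 10, 11, 12}
Step 19: union(4, 13) -> merged; set of 4 now {0, 1, 3, 4, 5, 6, 7, 8, 9, 10, 11, 12, 13}
Step 20: union(11, 5) -> already same set; set of 11 now {0, 1, 3, 4, 5, 6, 7, 8, 9, 10, 11, 12, 13}
Step 21: find(0) -> no change; set of 0 is {0, 1, 3, 4, 5, 6, 7, 8, 9, 10, 11, 12, 13}
Step 22: union(9, 8) -> already same set; set of 9 now {0, 1, 3, 4, 5, 6, 7, 8, 9, 10, 11, 12, 13}
Step 23: union(11, 6) -> already same set; set of 11 now {0, 1, 3, 4, 5, 6, 7, 8, 9, 10, 11, 12, 13}
Step 24: union(1, 7) -> already same set; set of 1 now {0, 1, 3, 4, 5, 6, 7, 8, 9, 10, 11, 12, 13}
Step 25: union(12, 9) -> already same set; set of 12 now {0, 1, 3, 4, 5, 6, 7, 8, 9, 10, 11, 12, 13}
Component of 11: {0, 1, 3, 4, 5, 6, 7, 8, 9, 10, 11, 12, 13}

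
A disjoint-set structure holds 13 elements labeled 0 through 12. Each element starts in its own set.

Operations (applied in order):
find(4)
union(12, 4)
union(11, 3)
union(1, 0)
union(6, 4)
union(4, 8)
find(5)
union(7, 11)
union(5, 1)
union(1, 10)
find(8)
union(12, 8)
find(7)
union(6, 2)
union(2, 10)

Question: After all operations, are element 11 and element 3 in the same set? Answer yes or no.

Answer: yes

Derivation:
Step 1: find(4) -> no change; set of 4 is {4}
Step 2: union(12, 4) -> merged; set of 12 now {4, 12}
Step 3: union(11, 3) -> merged; set of 11 now {3, 11}
Step 4: union(1, 0) -> merged; set of 1 now {0, 1}
Step 5: union(6, 4) -> merged; set of 6 now {4, 6, 12}
Step 6: union(4, 8) -> merged; set of 4 now {4, 6, 8, 12}
Step 7: find(5) -> no change; set of 5 is {5}
Step 8: union(7, 11) -> merged; set of 7 now {3, 7, 11}
Step 9: union(5, 1) -> merged; set of 5 now {0, 1, 5}
Step 10: union(1, 10) -> merged; set of 1 now {0, 1, 5, 10}
Step 11: find(8) -> no change; set of 8 is {4, 6, 8, 12}
Step 12: union(12, 8) -> already same set; set of 12 now {4, 6, 8, 12}
Step 13: find(7) -> no change; set of 7 is {3, 7, 11}
Step 14: union(6, 2) -> merged; set of 6 now {2, 4, 6, 8, 12}
Step 15: union(2, 10) -> merged; set of 2 now {0, 1, 2, 4, 5, 6, 8, 10, 12}
Set of 11: {3, 7, 11}; 3 is a member.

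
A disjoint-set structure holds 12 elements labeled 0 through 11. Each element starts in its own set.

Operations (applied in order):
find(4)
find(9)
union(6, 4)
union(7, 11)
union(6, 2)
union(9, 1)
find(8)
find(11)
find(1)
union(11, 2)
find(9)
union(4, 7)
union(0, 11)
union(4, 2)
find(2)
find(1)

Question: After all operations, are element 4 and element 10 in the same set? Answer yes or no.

Answer: no

Derivation:
Step 1: find(4) -> no change; set of 4 is {4}
Step 2: find(9) -> no change; set of 9 is {9}
Step 3: union(6, 4) -> merged; set of 6 now {4, 6}
Step 4: union(7, 11) -> merged; set of 7 now {7, 11}
Step 5: union(6, 2) -> merged; set of 6 now {2, 4, 6}
Step 6: union(9, 1) -> merged; set of 9 now {1, 9}
Step 7: find(8) -> no change; set of 8 is {8}
Step 8: find(11) -> no change; set of 11 is {7, 11}
Step 9: find(1) -> no change; set of 1 is {1, 9}
Step 10: union(11, 2) -> merged; set of 11 now {2, 4, 6, 7, 11}
Step 11: find(9) -> no change; set of 9 is {1, 9}
Step 12: union(4, 7) -> already same set; set of 4 now {2, 4, 6, 7, 11}
Step 13: union(0, 11) -> merged; set of 0 now {0, 2, 4, 6, 7, 11}
Step 14: union(4, 2) -> already same set; set of 4 now {0, 2, 4, 6, 7, 11}
Step 15: find(2) -> no change; set of 2 is {0, 2, 4, 6, 7, 11}
Step 16: find(1) -> no change; set of 1 is {1, 9}
Set of 4: {0, 2, 4, 6, 7, 11}; 10 is not a member.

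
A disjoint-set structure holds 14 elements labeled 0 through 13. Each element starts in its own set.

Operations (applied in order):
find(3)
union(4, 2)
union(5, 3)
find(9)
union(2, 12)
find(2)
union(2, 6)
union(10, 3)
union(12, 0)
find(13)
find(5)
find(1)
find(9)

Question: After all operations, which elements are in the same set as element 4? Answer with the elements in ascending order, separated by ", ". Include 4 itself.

Step 1: find(3) -> no change; set of 3 is {3}
Step 2: union(4, 2) -> merged; set of 4 now {2, 4}
Step 3: union(5, 3) -> merged; set of 5 now {3, 5}
Step 4: find(9) -> no change; set of 9 is {9}
Step 5: union(2, 12) -> merged; set of 2 now {2, 4, 12}
Step 6: find(2) -> no change; set of 2 is {2, 4, 12}
Step 7: union(2, 6) -> merged; set of 2 now {2, 4, 6, 12}
Step 8: union(10, 3) -> merged; set of 10 now {3, 5, 10}
Step 9: union(12, 0) -> merged; set of 12 now {0, 2, 4, 6, 12}
Step 10: find(13) -> no change; set of 13 is {13}
Step 11: find(5) -> no change; set of 5 is {3, 5, 10}
Step 12: find(1) -> no change; set of 1 is {1}
Step 13: find(9) -> no change; set of 9 is {9}
Component of 4: {0, 2, 4, 6, 12}

Answer: 0, 2, 4, 6, 12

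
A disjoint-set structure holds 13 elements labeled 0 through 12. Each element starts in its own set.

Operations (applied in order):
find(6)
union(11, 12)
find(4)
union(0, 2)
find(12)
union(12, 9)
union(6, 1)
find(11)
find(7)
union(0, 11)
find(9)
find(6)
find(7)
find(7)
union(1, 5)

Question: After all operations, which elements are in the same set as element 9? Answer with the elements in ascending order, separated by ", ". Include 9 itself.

Answer: 0, 2, 9, 11, 12

Derivation:
Step 1: find(6) -> no change; set of 6 is {6}
Step 2: union(11, 12) -> merged; set of 11 now {11, 12}
Step 3: find(4) -> no change; set of 4 is {4}
Step 4: union(0, 2) -> merged; set of 0 now {0, 2}
Step 5: find(12) -> no change; set of 12 is {11, 12}
Step 6: union(12, 9) -> merged; set of 12 now {9, 11, 12}
Step 7: union(6, 1) -> merged; set of 6 now {1, 6}
Step 8: find(11) -> no change; set of 11 is {9, 11, 12}
Step 9: find(7) -> no change; set of 7 is {7}
Step 10: union(0, 11) -> merged; set of 0 now {0, 2, 9, 11, 12}
Step 11: find(9) -> no change; set of 9 is {0, 2, 9, 11, 12}
Step 12: find(6) -> no change; set of 6 is {1, 6}
Step 13: find(7) -> no change; set of 7 is {7}
Step 14: find(7) -> no change; set of 7 is {7}
Step 15: union(1, 5) -> merged; set of 1 now {1, 5, 6}
Component of 9: {0, 2, 9, 11, 12}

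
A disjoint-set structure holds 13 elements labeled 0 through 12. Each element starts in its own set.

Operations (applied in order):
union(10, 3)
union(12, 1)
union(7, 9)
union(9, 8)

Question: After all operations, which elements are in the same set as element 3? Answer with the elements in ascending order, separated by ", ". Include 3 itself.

Step 1: union(10, 3) -> merged; set of 10 now {3, 10}
Step 2: union(12, 1) -> merged; set of 12 now {1, 12}
Step 3: union(7, 9) -> merged; set of 7 now {7, 9}
Step 4: union(9, 8) -> merged; set of 9 now {7, 8, 9}
Component of 3: {3, 10}

Answer: 3, 10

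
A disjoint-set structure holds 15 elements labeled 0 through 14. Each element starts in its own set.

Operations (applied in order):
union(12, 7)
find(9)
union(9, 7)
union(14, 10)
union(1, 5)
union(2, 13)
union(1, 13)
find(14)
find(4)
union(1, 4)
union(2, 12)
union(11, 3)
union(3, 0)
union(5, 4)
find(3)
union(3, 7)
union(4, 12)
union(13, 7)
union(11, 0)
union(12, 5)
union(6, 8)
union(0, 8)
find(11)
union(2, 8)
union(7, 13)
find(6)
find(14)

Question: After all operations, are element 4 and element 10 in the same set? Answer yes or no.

Answer: no

Derivation:
Step 1: union(12, 7) -> merged; set of 12 now {7, 12}
Step 2: find(9) -> no change; set of 9 is {9}
Step 3: union(9, 7) -> merged; set of 9 now {7, 9, 12}
Step 4: union(14, 10) -> merged; set of 14 now {10, 14}
Step 5: union(1, 5) -> merged; set of 1 now {1, 5}
Step 6: union(2, 13) -> merged; set of 2 now {2, 13}
Step 7: union(1, 13) -> merged; set of 1 now {1, 2, 5, 13}
Step 8: find(14) -> no change; set of 14 is {10, 14}
Step 9: find(4) -> no change; set of 4 is {4}
Step 10: union(1, 4) -> merged; set of 1 now {1, 2, 4, 5, 13}
Step 11: union(2, 12) -> merged; set of 2 now {1, 2, 4, 5, 7, 9, 12, 13}
Step 12: union(11, 3) -> merged; set of 11 now {3, 11}
Step 13: union(3, 0) -> merged; set of 3 now {0, 3, 11}
Step 14: union(5, 4) -> already same set; set of 5 now {1, 2, 4, 5, 7, 9, 12, 13}
Step 15: find(3) -> no change; set of 3 is {0, 3, 11}
Step 16: union(3, 7) -> merged; set of 3 now {0, 1, 2, 3, 4, 5, 7, 9, 11, 12, 13}
Step 17: union(4, 12) -> already same set; set of 4 now {0, 1, 2, 3, 4, 5, 7, 9, 11, 12, 13}
Step 18: union(13, 7) -> already same set; set of 13 now {0, 1, 2, 3, 4, 5, 7, 9, 11, 12, 13}
Step 19: union(11, 0) -> already same set; set of 11 now {0, 1, 2, 3, 4, 5, 7, 9, 11, 12, 13}
Step 20: union(12, 5) -> already same set; set of 12 now {0, 1, 2, 3, 4, 5, 7, 9, 11, 12, 13}
Step 21: union(6, 8) -> merged; set of 6 now {6, 8}
Step 22: union(0, 8) -> merged; set of 0 now {0, 1, 2, 3, 4, 5, 6, 7, 8, 9, 11, 12, 13}
Step 23: find(11) -> no change; set of 11 is {0, 1, 2, 3, 4, 5, 6, 7, 8, 9, 11, 12, 13}
Step 24: union(2, 8) -> already same set; set of 2 now {0, 1, 2, 3, 4, 5, 6, 7, 8, 9, 11, 12, 13}
Step 25: union(7, 13) -> already same set; set of 7 now {0, 1, 2, 3, 4, 5, 6, 7, 8, 9, 11, 12, 13}
Step 26: find(6) -> no change; set of 6 is {0, 1, 2, 3, 4, 5, 6, 7, 8, 9, 11, 12, 13}
Step 27: find(14) -> no change; set of 14 is {10, 14}
Set of 4: {0, 1, 2, 3, 4, 5, 6, 7, 8, 9, 11, 12, 13}; 10 is not a member.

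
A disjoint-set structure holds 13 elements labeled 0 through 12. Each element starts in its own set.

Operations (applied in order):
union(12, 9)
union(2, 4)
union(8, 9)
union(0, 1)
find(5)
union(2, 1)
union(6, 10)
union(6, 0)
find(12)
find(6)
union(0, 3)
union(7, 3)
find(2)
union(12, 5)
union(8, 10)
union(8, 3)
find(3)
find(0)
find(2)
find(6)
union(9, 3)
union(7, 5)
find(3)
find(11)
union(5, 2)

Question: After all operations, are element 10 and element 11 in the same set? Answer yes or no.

Step 1: union(12, 9) -> merged; set of 12 now {9, 12}
Step 2: union(2, 4) -> merged; set of 2 now {2, 4}
Step 3: union(8, 9) -> merged; set of 8 now {8, 9, 12}
Step 4: union(0, 1) -> merged; set of 0 now {0, 1}
Step 5: find(5) -> no change; set of 5 is {5}
Step 6: union(2, 1) -> merged; set of 2 now {0, 1, 2, 4}
Step 7: union(6, 10) -> merged; set of 6 now {6, 10}
Step 8: union(6, 0) -> merged; set of 6 now {0, 1, 2, 4, 6, 10}
Step 9: find(12) -> no change; set of 12 is {8, 9, 12}
Step 10: find(6) -> no change; set of 6 is {0, 1, 2, 4, 6, 10}
Step 11: union(0, 3) -> merged; set of 0 now {0, 1, 2, 3, 4, 6, 10}
Step 12: union(7, 3) -> merged; set of 7 now {0, 1, 2, 3, 4, 6, 7, 10}
Step 13: find(2) -> no change; set of 2 is {0, 1, 2, 3, 4, 6, 7, 10}
Step 14: union(12, 5) -> merged; set of 12 now {5, 8, 9, 12}
Step 15: union(8, 10) -> merged; set of 8 now {0, 1, 2, 3, 4, 5, 6, 7, 8, 9, 10, 12}
Step 16: union(8, 3) -> already same set; set of 8 now {0, 1, 2, 3, 4, 5, 6, 7, 8, 9, 10, 12}
Step 17: find(3) -> no change; set of 3 is {0, 1, 2, 3, 4, 5, 6, 7, 8, 9, 10, 12}
Step 18: find(0) -> no change; set of 0 is {0, 1, 2, 3, 4, 5, 6, 7, 8, 9, 10, 12}
Step 19: find(2) -> no change; set of 2 is {0, 1, 2, 3, 4, 5, 6, 7, 8, 9, 10, 12}
Step 20: find(6) -> no change; set of 6 is {0, 1, 2, 3, 4, 5, 6, 7, 8, 9, 10, 12}
Step 21: union(9, 3) -> already same set; set of 9 now {0, 1, 2, 3, 4, 5, 6, 7, 8, 9, 10, 12}
Step 22: union(7, 5) -> already same set; set of 7 now {0, 1, 2, 3, 4, 5, 6, 7, 8, 9, 10, 12}
Step 23: find(3) -> no change; set of 3 is {0, 1, 2, 3, 4, 5, 6, 7, 8, 9, 10, 12}
Step 24: find(11) -> no change; set of 11 is {11}
Step 25: union(5, 2) -> already same set; set of 5 now {0, 1, 2, 3, 4, 5, 6, 7, 8, 9, 10, 12}
Set of 10: {0, 1, 2, 3, 4, 5, 6, 7, 8, 9, 10, 12}; 11 is not a member.

Answer: no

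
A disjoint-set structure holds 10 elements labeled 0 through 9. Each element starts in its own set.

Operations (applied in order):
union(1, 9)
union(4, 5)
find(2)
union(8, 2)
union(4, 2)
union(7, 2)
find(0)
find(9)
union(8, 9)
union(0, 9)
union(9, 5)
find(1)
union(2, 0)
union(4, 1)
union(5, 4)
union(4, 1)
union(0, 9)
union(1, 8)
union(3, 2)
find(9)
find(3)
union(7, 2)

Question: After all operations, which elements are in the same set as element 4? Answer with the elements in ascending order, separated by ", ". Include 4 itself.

Step 1: union(1, 9) -> merged; set of 1 now {1, 9}
Step 2: union(4, 5) -> merged; set of 4 now {4, 5}
Step 3: find(2) -> no change; set of 2 is {2}
Step 4: union(8, 2) -> merged; set of 8 now {2, 8}
Step 5: union(4, 2) -> merged; set of 4 now {2, 4, 5, 8}
Step 6: union(7, 2) -> merged; set of 7 now {2, 4, 5, 7, 8}
Step 7: find(0) -> no change; set of 0 is {0}
Step 8: find(9) -> no change; set of 9 is {1, 9}
Step 9: union(8, 9) -> merged; set of 8 now {1, 2, 4, 5, 7, 8, 9}
Step 10: union(0, 9) -> merged; set of 0 now {0, 1, 2, 4, 5, 7, 8, 9}
Step 11: union(9, 5) -> already same set; set of 9 now {0, 1, 2, 4, 5, 7, 8, 9}
Step 12: find(1) -> no change; set of 1 is {0, 1, 2, 4, 5, 7, 8, 9}
Step 13: union(2, 0) -> already same set; set of 2 now {0, 1, 2, 4, 5, 7, 8, 9}
Step 14: union(4, 1) -> already same set; set of 4 now {0, 1, 2, 4, 5, 7, 8, 9}
Step 15: union(5, 4) -> already same set; set of 5 now {0, 1, 2, 4, 5, 7, 8, 9}
Step 16: union(4, 1) -> already same set; set of 4 now {0, 1, 2, 4, 5, 7, 8, 9}
Step 17: union(0, 9) -> already same set; set of 0 now {0, 1, 2, 4, 5, 7, 8, 9}
Step 18: union(1, 8) -> already same set; set of 1 now {0, 1, 2, 4, 5, 7, 8, 9}
Step 19: union(3, 2) -> merged; set of 3 now {0, 1, 2, 3, 4, 5, 7, 8, 9}
Step 20: find(9) -> no change; set of 9 is {0, 1, 2, 3, 4, 5, 7, 8, 9}
Step 21: find(3) -> no change; set of 3 is {0, 1, 2, 3, 4, 5, 7, 8, 9}
Step 22: union(7, 2) -> already same set; set of 7 now {0, 1, 2, 3, 4, 5, 7, 8, 9}
Component of 4: {0, 1, 2, 3, 4, 5, 7, 8, 9}

Answer: 0, 1, 2, 3, 4, 5, 7, 8, 9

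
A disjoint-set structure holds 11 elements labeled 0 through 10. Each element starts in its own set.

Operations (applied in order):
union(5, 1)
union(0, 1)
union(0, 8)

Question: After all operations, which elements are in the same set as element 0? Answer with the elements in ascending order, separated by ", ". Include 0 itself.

Answer: 0, 1, 5, 8

Derivation:
Step 1: union(5, 1) -> merged; set of 5 now {1, 5}
Step 2: union(0, 1) -> merged; set of 0 now {0, 1, 5}
Step 3: union(0, 8) -> merged; set of 0 now {0, 1, 5, 8}
Component of 0: {0, 1, 5, 8}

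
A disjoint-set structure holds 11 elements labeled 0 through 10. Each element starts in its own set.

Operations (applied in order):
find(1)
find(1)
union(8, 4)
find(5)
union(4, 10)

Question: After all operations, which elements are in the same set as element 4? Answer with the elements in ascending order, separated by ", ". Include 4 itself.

Step 1: find(1) -> no change; set of 1 is {1}
Step 2: find(1) -> no change; set of 1 is {1}
Step 3: union(8, 4) -> merged; set of 8 now {4, 8}
Step 4: find(5) -> no change; set of 5 is {5}
Step 5: union(4, 10) -> merged; set of 4 now {4, 8, 10}
Component of 4: {4, 8, 10}

Answer: 4, 8, 10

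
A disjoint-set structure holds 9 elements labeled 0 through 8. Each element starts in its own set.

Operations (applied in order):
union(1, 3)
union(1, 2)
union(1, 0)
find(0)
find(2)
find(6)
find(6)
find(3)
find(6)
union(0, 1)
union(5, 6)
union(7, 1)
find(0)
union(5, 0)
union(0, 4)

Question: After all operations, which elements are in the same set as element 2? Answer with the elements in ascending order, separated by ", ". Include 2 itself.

Answer: 0, 1, 2, 3, 4, 5, 6, 7

Derivation:
Step 1: union(1, 3) -> merged; set of 1 now {1, 3}
Step 2: union(1, 2) -> merged; set of 1 now {1, 2, 3}
Step 3: union(1, 0) -> merged; set of 1 now {0, 1, 2, 3}
Step 4: find(0) -> no change; set of 0 is {0, 1, 2, 3}
Step 5: find(2) -> no change; set of 2 is {0, 1, 2, 3}
Step 6: find(6) -> no change; set of 6 is {6}
Step 7: find(6) -> no change; set of 6 is {6}
Step 8: find(3) -> no change; set of 3 is {0, 1, 2, 3}
Step 9: find(6) -> no change; set of 6 is {6}
Step 10: union(0, 1) -> already same set; set of 0 now {0, 1, 2, 3}
Step 11: union(5, 6) -> merged; set of 5 now {5, 6}
Step 12: union(7, 1) -> merged; set of 7 now {0, 1, 2, 3, 7}
Step 13: find(0) -> no change; set of 0 is {0, 1, 2, 3, 7}
Step 14: union(5, 0) -> merged; set of 5 now {0, 1, 2, 3, 5, 6, 7}
Step 15: union(0, 4) -> merged; set of 0 now {0, 1, 2, 3, 4, 5, 6, 7}
Component of 2: {0, 1, 2, 3, 4, 5, 6, 7}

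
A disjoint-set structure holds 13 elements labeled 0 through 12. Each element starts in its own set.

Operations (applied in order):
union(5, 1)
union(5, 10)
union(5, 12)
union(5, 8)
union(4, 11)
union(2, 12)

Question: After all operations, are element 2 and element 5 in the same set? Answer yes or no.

Answer: yes

Derivation:
Step 1: union(5, 1) -> merged; set of 5 now {1, 5}
Step 2: union(5, 10) -> merged; set of 5 now {1, 5, 10}
Step 3: union(5, 12) -> merged; set of 5 now {1, 5, 10, 12}
Step 4: union(5, 8) -> merged; set of 5 now {1, 5, 8, 10, 12}
Step 5: union(4, 11) -> merged; set of 4 now {4, 11}
Step 6: union(2, 12) -> merged; set of 2 now {1, 2, 5, 8, 10, 12}
Set of 2: {1, 2, 5, 8, 10, 12}; 5 is a member.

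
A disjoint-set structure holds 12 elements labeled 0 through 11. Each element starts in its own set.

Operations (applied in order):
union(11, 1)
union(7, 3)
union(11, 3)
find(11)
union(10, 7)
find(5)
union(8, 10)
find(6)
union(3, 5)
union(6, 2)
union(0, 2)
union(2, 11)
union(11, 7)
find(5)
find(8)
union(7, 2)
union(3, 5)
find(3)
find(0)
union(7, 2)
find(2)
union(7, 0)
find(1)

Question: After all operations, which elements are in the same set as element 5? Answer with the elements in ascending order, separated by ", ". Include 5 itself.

Answer: 0, 1, 2, 3, 5, 6, 7, 8, 10, 11

Derivation:
Step 1: union(11, 1) -> merged; set of 11 now {1, 11}
Step 2: union(7, 3) -> merged; set of 7 now {3, 7}
Step 3: union(11, 3) -> merged; set of 11 now {1, 3, 7, 11}
Step 4: find(11) -> no change; set of 11 is {1, 3, 7, 11}
Step 5: union(10, 7) -> merged; set of 10 now {1, 3, 7, 10, 11}
Step 6: find(5) -> no change; set of 5 is {5}
Step 7: union(8, 10) -> merged; set of 8 now {1, 3, 7, 8, 10, 11}
Step 8: find(6) -> no change; set of 6 is {6}
Step 9: union(3, 5) -> merged; set of 3 now {1, 3, 5, 7, 8, 10, 11}
Step 10: union(6, 2) -> merged; set of 6 now {2, 6}
Step 11: union(0, 2) -> merged; set of 0 now {0, 2, 6}
Step 12: union(2, 11) -> merged; set of 2 now {0, 1, 2, 3, 5, 6, 7, 8, 10, 11}
Step 13: union(11, 7) -> already same set; set of 11 now {0, 1, 2, 3, 5, 6, 7, 8, 10, 11}
Step 14: find(5) -> no change; set of 5 is {0, 1, 2, 3, 5, 6, 7, 8, 10, 11}
Step 15: find(8) -> no change; set of 8 is {0, 1, 2, 3, 5, 6, 7, 8, 10, 11}
Step 16: union(7, 2) -> already same set; set of 7 now {0, 1, 2, 3, 5, 6, 7, 8, 10, 11}
Step 17: union(3, 5) -> already same set; set of 3 now {0, 1, 2, 3, 5, 6, 7, 8, 10, 11}
Step 18: find(3) -> no change; set of 3 is {0, 1, 2, 3, 5, 6, 7, 8, 10, 11}
Step 19: find(0) -> no change; set of 0 is {0, 1, 2, 3, 5, 6, 7, 8, 10, 11}
Step 20: union(7, 2) -> already same set; set of 7 now {0, 1, 2, 3, 5, 6, 7, 8, 10, 11}
Step 21: find(2) -> no change; set of 2 is {0, 1, 2, 3, 5, 6, 7, 8, 10, 11}
Step 22: union(7, 0) -> already same set; set of 7 now {0, 1, 2, 3, 5, 6, 7, 8, 10, 11}
Step 23: find(1) -> no change; set of 1 is {0, 1, 2, 3, 5, 6, 7, 8, 10, 11}
Component of 5: {0, 1, 2, 3, 5, 6, 7, 8, 10, 11}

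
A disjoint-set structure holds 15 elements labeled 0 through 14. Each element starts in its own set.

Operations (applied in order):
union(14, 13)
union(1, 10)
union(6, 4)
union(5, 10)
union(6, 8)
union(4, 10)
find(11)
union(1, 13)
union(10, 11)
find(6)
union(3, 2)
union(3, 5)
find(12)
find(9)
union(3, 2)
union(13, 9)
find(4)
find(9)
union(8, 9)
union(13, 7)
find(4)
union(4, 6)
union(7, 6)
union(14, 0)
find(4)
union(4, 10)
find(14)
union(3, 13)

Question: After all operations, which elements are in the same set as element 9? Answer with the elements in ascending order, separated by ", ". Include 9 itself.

Step 1: union(14, 13) -> merged; set of 14 now {13, 14}
Step 2: union(1, 10) -> merged; set of 1 now {1, 10}
Step 3: union(6, 4) -> merged; set of 6 now {4, 6}
Step 4: union(5, 10) -> merged; set of 5 now {1, 5, 10}
Step 5: union(6, 8) -> merged; set of 6 now {4, 6, 8}
Step 6: union(4, 10) -> merged; set of 4 now {1, 4, 5, 6, 8, 10}
Step 7: find(11) -> no change; set of 11 is {11}
Step 8: union(1, 13) -> merged; set of 1 now {1, 4, 5, 6, 8, 10, 13, 14}
Step 9: union(10, 11) -> merged; set of 10 now {1, 4, 5, 6, 8, 10, 11, 13, 14}
Step 10: find(6) -> no change; set of 6 is {1, 4, 5, 6, 8, 10, 11, 13, 14}
Step 11: union(3, 2) -> merged; set of 3 now {2, 3}
Step 12: union(3, 5) -> merged; set of 3 now {1, 2, 3, 4, 5, 6, 8, 10, 11, 13, 14}
Step 13: find(12) -> no change; set of 12 is {12}
Step 14: find(9) -> no change; set of 9 is {9}
Step 15: union(3, 2) -> already same set; set of 3 now {1, 2, 3, 4, 5, 6, 8, 10, 11, 13, 14}
Step 16: union(13, 9) -> merged; set of 13 now {1, 2, 3, 4, 5, 6, 8, 9, 10, 11, 13, 14}
Step 17: find(4) -> no change; set of 4 is {1, 2, 3, 4, 5, 6, 8, 9, 10, 11, 13, 14}
Step 18: find(9) -> no change; set of 9 is {1, 2, 3, 4, 5, 6, 8, 9, 10, 11, 13, 14}
Step 19: union(8, 9) -> already same set; set of 8 now {1, 2, 3, 4, 5, 6, 8, 9, 10, 11, 13, 14}
Step 20: union(13, 7) -> merged; set of 13 now {1, 2, 3, 4, 5, 6, 7, 8, 9, 10, 11, 13, 14}
Step 21: find(4) -> no change; set of 4 is {1, 2, 3, 4, 5, 6, 7, 8, 9, 10, 11, 13, 14}
Step 22: union(4, 6) -> already same set; set of 4 now {1, 2, 3, 4, 5, 6, 7, 8, 9, 10, 11, 13, 14}
Step 23: union(7, 6) -> already same set; set of 7 now {1, 2, 3, 4, 5, 6, 7, 8, 9, 10, 11, 13, 14}
Step 24: union(14, 0) -> merged; set of 14 now {0, 1, 2, 3, 4, 5, 6, 7, 8, 9, 10, 11, 13, 14}
Step 25: find(4) -> no change; set of 4 is {0, 1, 2, 3, 4, 5, 6, 7, 8, 9, 10, 11, 13, 14}
Step 26: union(4, 10) -> already same set; set of 4 now {0, 1, 2, 3, 4, 5, 6, 7, 8, 9, 10, 11, 13, 14}
Step 27: find(14) -> no change; set of 14 is {0, 1, 2, 3, 4, 5, 6, 7, 8, 9, 10, 11, 13, 14}
Step 28: union(3, 13) -> already same set; set of 3 now {0, 1, 2, 3, 4, 5, 6, 7, 8, 9, 10, 11, 13, 14}
Component of 9: {0, 1, 2, 3, 4, 5, 6, 7, 8, 9, 10, 11, 13, 14}

Answer: 0, 1, 2, 3, 4, 5, 6, 7, 8, 9, 10, 11, 13, 14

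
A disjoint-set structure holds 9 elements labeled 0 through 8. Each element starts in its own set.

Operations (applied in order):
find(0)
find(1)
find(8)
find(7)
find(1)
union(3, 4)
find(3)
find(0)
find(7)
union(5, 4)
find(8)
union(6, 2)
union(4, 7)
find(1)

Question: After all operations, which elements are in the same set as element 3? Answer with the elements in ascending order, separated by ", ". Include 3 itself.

Step 1: find(0) -> no change; set of 0 is {0}
Step 2: find(1) -> no change; set of 1 is {1}
Step 3: find(8) -> no change; set of 8 is {8}
Step 4: find(7) -> no change; set of 7 is {7}
Step 5: find(1) -> no change; set of 1 is {1}
Step 6: union(3, 4) -> merged; set of 3 now {3, 4}
Step 7: find(3) -> no change; set of 3 is {3, 4}
Step 8: find(0) -> no change; set of 0 is {0}
Step 9: find(7) -> no change; set of 7 is {7}
Step 10: union(5, 4) -> merged; set of 5 now {3, 4, 5}
Step 11: find(8) -> no change; set of 8 is {8}
Step 12: union(6, 2) -> merged; set of 6 now {2, 6}
Step 13: union(4, 7) -> merged; set of 4 now {3, 4, 5, 7}
Step 14: find(1) -> no change; set of 1 is {1}
Component of 3: {3, 4, 5, 7}

Answer: 3, 4, 5, 7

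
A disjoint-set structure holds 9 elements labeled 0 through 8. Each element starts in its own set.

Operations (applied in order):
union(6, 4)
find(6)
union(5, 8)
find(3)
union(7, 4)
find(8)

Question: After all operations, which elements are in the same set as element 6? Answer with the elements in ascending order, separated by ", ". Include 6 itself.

Answer: 4, 6, 7

Derivation:
Step 1: union(6, 4) -> merged; set of 6 now {4, 6}
Step 2: find(6) -> no change; set of 6 is {4, 6}
Step 3: union(5, 8) -> merged; set of 5 now {5, 8}
Step 4: find(3) -> no change; set of 3 is {3}
Step 5: union(7, 4) -> merged; set of 7 now {4, 6, 7}
Step 6: find(8) -> no change; set of 8 is {5, 8}
Component of 6: {4, 6, 7}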